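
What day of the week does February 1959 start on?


Target: February 1, 1959
Anchor: Jan 1, 1959. With p = 1959 - 1 = 1958: (p + p//4 - p//100 + p//400) mod 7 = (1958 + 489 - 19 + 4) mod 7 = 2432 mod 7 = 3 -> Thursday (Mon=0 ... Sun=6)
Days before February (Jan): 31 days
Weekday index = (3 + 31) mod 7 = 6

Sunday


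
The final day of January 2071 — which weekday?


January 2071 has 31 days
Anchor: Jan 1, 2071. With p = 2071 - 1 = 2070: (p + p//4 - p//100 + p//400) mod 7 = (2070 + 517 - 20 + 5) mod 7 = 2572 mod 7 = 3 -> Thursday (Mon=0 ... Sun=6)
January 1 is the anchor itself -> Thursday
Last day offset: 31 - 1 = 30 days
Weekday index = (3 + 30) mod 7 = 5

Saturday, January 31


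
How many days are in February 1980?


February 1980 (leap year: yes)

29 days


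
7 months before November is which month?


November is month 11
11 - 7 = 4

April


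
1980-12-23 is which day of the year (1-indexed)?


Date: December 23, 1980
Days in months 1 through 11: 335
Plus 23 days in December

Day of year: 358


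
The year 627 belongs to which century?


Century = (year - 1) // 100 + 1
= (627 - 1) // 100 + 1
= 626 // 100 + 1
= 6 + 1

7th century


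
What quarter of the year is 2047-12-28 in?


Month: December (month 12)
Q1: Jan-Mar, Q2: Apr-Jun, Q3: Jul-Sep, Q4: Oct-Dec

Q4


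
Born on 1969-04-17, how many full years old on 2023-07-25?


Birth: 1969-04-17
Reference: 2023-07-25
Year difference: 2023 - 1969 = 54

54 years old


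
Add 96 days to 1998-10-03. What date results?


Start: 1998-10-03, add 96 days
October 1998 has 31 days: 31 - 3 = 28 days to October 31 -> 68 left
November 1998 has 30 days -> 38 left
December 1998 has 31 days -> 7 left
January 1999: 7 <= 31 -> lands on January 7

Result: 1999-01-07


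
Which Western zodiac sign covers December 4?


Date: December 4
Conventional tropical zodiac dates: Sagittarius from November 22 onward; Capricorn starts December 22
December 4 falls within the Sagittarius range

Sagittarius


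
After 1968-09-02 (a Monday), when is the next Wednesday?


Current: Monday
Target: Wednesday
Days ahead: 2

Next Wednesday: 1968-09-04


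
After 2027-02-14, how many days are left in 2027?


Day of year: 45 of 365
Remaining = 365 - 45

320 days


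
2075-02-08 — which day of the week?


Date: February 8, 2075
Anchor: Jan 1, 2075. With p = 2075 - 1 = 2074: (p + p//4 - p//100 + p//400) mod 7 = (2074 + 518 - 20 + 5) mod 7 = 2577 mod 7 = 1 -> Tuesday (Mon=0 ... Sun=6)
Days before February (Jan): 31; offset = 31 + 8 - 1 = 38
Weekday index = (1 + 38) mod 7 = 4

Day of the week: Friday


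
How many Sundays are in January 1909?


January 1909 has 31 days
Anchor: Jan 1, 1909. With p = 1909 - 1 = 1908: (p + p//4 - p//100 + p//400) mod 7 = (1908 + 477 - 19 + 4) mod 7 = 2370 mod 7 = 4 -> Friday (Mon=0 ... Sun=6)
January 1 is the anchor itself -> Friday
First Sunday is January 3
Sundays: 3, 10, 17, 24, 31

5 Sundays


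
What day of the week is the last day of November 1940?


November 1940 has 30 days
Anchor: Jan 1, 1940. With p = 1940 - 1 = 1939: (p + p//4 - p//100 + p//400) mod 7 = (1939 + 484 - 19 + 4) mod 7 = 2408 mod 7 = 0 -> Monday (Mon=0 ... Sun=6)
Days before November (Jan-Oct): 305; November 1 index = (0 + 305) mod 7 = 4 -> Friday
Last day offset: 30 - 1 = 29 days
Weekday index = (4 + 29) mod 7 = 5

Saturday, November 30


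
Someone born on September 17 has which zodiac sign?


Date: September 17
Conventional tropical zodiac dates: Virgo from August 23 onward; Libra starts September 23
September 17 falls within the Virgo range

Virgo


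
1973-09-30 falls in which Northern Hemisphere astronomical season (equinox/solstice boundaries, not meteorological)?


Date: September 30
Astronomical Autumn (approx.; exact equinox/solstice day varies by year): September 22 to December 20
September 30 falls within the Autumn window

Autumn


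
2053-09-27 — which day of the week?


Date: September 27, 2053
Anchor: Jan 1, 2053. With p = 2053 - 1 = 2052: (p + p//4 - p//100 + p//400) mod 7 = (2052 + 513 - 20 + 5) mod 7 = 2550 mod 7 = 2 -> Wednesday (Mon=0 ... Sun=6)
Days before September (Jan-Aug): 243; offset = 243 + 27 - 1 = 269
Weekday index = (2 + 269) mod 7 = 5

Day of the week: Saturday


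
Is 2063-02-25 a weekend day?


Anchor: Jan 1, 2063. With p = 2063 - 1 = 2062: (p + p//4 - p//100 + p//400) mod 7 = (2062 + 515 - 20 + 5) mod 7 = 2562 mod 7 = 0 -> Monday (Mon=0 ... Sun=6)
Day of year: 56; offset = 55
Weekday index = (0 + 55) mod 7 = 6 -> Sunday
Weekend days: Saturday, Sunday

Yes


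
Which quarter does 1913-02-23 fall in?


Month: February (month 2)
Q1: Jan-Mar, Q2: Apr-Jun, Q3: Jul-Sep, Q4: Oct-Dec

Q1


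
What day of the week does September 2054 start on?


Target: September 1, 2054
Anchor: Jan 1, 2054. With p = 2054 - 1 = 2053: (p + p//4 - p//100 + p//400) mod 7 = (2053 + 513 - 20 + 5) mod 7 = 2551 mod 7 = 3 -> Thursday (Mon=0 ... Sun=6)
Days before September (Jan-Aug): 243 days
Weekday index = (3 + 243) mod 7 = 1

Tuesday


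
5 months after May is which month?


May is month 5
5 + 5 = 10

October


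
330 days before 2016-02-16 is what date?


Start: 2016-02-16, subtract 330 days
Back 16 days from February 16 reaches January 31, 2016 -> 314 left
January 2016 has 31 days -> back to December 31, 2015 -> 283 left
December 2015 has 31 days -> back to November 30, 2015 -> 252 left
November 2015 has 30 days -> back to October 31, 2015 -> 222 left
October 2015 has 31 days -> back to September 30, 2015 -> 191 left
September 2015 has 30 days -> back to August 31, 2015 -> 161 left
August 2015 has 31 days -> back to July 31, 2015 -> 130 left
July 2015 has 31 days -> back to June 30, 2015 -> 99 left
June 2015 has 30 days -> back to May 31, 2015 -> 69 left
May 2015 has 31 days -> back to April 30, 2015 -> 38 left
April 2015 has 30 days -> back to March 31, 2015 -> 8 left
March 2015: 31 - 8 = 23 -> lands on March 23

Result: 2015-03-23


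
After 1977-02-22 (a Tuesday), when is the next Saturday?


Current: Tuesday
Target: Saturday
Days ahead: 4

Next Saturday: 1977-02-26


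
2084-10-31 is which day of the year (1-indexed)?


Date: October 31, 2084
Days in months 1 through 9: 274
Plus 31 days in October

Day of year: 305


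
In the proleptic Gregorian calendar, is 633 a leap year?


Gregorian leap year rule: divisible by 4, but not by 100, unless also by 400.
633 is not divisible by 4 -> not a leap year

No


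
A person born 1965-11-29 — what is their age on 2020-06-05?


Birth: 1965-11-29
Reference: 2020-06-05
Year difference: 2020 - 1965 = 55
Birthday not yet reached in 2020, subtract 1

54 years old


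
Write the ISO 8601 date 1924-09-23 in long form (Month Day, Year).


ISO 1924-09-23 parses as year=1924, month=09, day=23
Month 9 -> September

September 23, 1924


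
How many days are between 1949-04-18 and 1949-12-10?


From 1949-04-18 to 1949-12-10
1949-04-18: days before April = 31 + 28 + 31 = 90 (1949 is not a leap year); day of year = 90 + 18 = 108
1949-12-10: days before December = 31 + 28 + 31 + 30 + 31 + 30 + 31 + 31 + 30 + 31 + 30 = 334 (1949 is not a leap year); day of year = 334 + 10 = 344
Same year: 344 - 108 = 236

236 days


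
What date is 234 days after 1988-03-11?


Start: 1988-03-11, add 234 days
March 1988 has 31 days: 31 - 11 = 20 days to March 31 -> 214 left
April 1988 has 30 days -> 184 left
May 1988 has 31 days -> 153 left
June 1988 has 30 days -> 123 left
July 1988 has 31 days -> 92 left
August 1988 has 31 days -> 61 left
September 1988 has 30 days -> 31 left
October 1988: 31 <= 31 -> lands on October 31

Result: 1988-10-31


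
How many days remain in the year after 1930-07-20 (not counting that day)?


Day of year: 201 of 365
Remaining = 365 - 201

164 days


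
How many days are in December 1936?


December 1936

31 days


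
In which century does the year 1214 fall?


Century = (year - 1) // 100 + 1
= (1214 - 1) // 100 + 1
= 1213 // 100 + 1
= 12 + 1

13th century


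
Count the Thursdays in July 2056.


July 2056 has 31 days
Anchor: Jan 1, 2056. With p = 2056 - 1 = 2055: (p + p//4 - p//100 + p//400) mod 7 = (2055 + 513 - 20 + 5) mod 7 = 2553 mod 7 = 5 -> Saturday (Mon=0 ... Sun=6)
Days before July (Jan-Jun): 182; July 1 index = (5 + 182) mod 7 = 5 -> Saturday
First Thursday is July 6
Thursdays: 6, 13, 20, 27

4 Thursdays


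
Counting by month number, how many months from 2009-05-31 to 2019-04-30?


From May 2009 to April 2019
10 years * 12 = 120 months, minus 1 month = 119

119 months


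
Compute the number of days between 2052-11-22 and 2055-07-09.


From 2052-11-22 to 2055-07-09
2052-11-22: days before November = 31 + 29 + 31 + 30 + 31 + 30 + 31 + 31 + 30 + 31 = 305 (2052 is a leap year); day of year = 305 + 22 = 327
2055-07-09: days before July = 31 + 28 + 31 + 30 + 31 + 30 = 181 (2055 is not a leap year); day of year = 181 + 9 = 190
Rest of 2052: 366 - 327 = 39
Full years 2053 (365), 2054 (365): 730
Total = 39 + 730 + 190 = 959

959 days


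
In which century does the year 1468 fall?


Century = (year - 1) // 100 + 1
= (1468 - 1) // 100 + 1
= 1467 // 100 + 1
= 14 + 1

15th century


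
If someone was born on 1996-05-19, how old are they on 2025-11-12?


Birth: 1996-05-19
Reference: 2025-11-12
Year difference: 2025 - 1996 = 29

29 years old


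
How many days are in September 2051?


September 2051

30 days


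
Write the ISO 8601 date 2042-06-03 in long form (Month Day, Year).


ISO 2042-06-03 parses as year=2042, month=06, day=03
Month 6 -> June

June 3, 2042


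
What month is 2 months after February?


February is month 2
2 + 2 = 4

April


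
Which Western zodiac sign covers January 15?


Date: January 15
Conventional tropical zodiac dates: Capricorn from December 22 onward; Aquarius starts January 20
January 15 falls within the Capricorn range

Capricorn


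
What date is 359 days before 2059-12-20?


Start: 2059-12-20, subtract 359 days
Back 20 days from December 20 reaches November 30, 2059 -> 339 left
November 2059 has 30 days -> back to October 31, 2059 -> 309 left
October 2059 has 31 days -> back to September 30, 2059 -> 278 left
September 2059 has 30 days -> back to August 31, 2059 -> 248 left
August 2059 has 31 days -> back to July 31, 2059 -> 217 left
July 2059 has 31 days -> back to June 30, 2059 -> 186 left
June 2059 has 30 days -> back to May 31, 2059 -> 156 left
May 2059 has 31 days -> back to April 30, 2059 -> 125 left
April 2059 has 30 days -> back to March 31, 2059 -> 95 left
March 2059 has 31 days -> back to February 28, 2059 -> 64 left
February 2059 has 28 days -> back to January 31, 2059 -> 36 left
January 2059 has 31 days -> back to December 31, 2058 -> 5 left
December 2058: 31 - 5 = 26 -> lands on December 26

Result: 2058-12-26


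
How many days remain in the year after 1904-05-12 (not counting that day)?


Day of year: 133 of 366
Remaining = 366 - 133

233 days


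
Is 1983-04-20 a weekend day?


Anchor: Jan 1, 1983. With p = 1983 - 1 = 1982: (p + p//4 - p//100 + p//400) mod 7 = (1982 + 495 - 19 + 4) mod 7 = 2462 mod 7 = 5 -> Saturday (Mon=0 ... Sun=6)
Day of year: 110; offset = 109
Weekday index = (5 + 109) mod 7 = 2 -> Wednesday
Weekend days: Saturday, Sunday

No


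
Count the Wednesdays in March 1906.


March 1906 has 31 days
Anchor: Jan 1, 1906. With p = 1906 - 1 = 1905: (p + p//4 - p//100 + p//400) mod 7 = (1905 + 476 - 19 + 4) mod 7 = 2366 mod 7 = 0 -> Monday (Mon=0 ... Sun=6)
Days before March (Jan-Feb): 59; March 1 index = (0 + 59) mod 7 = 3 -> Thursday
First Wednesday is March 7
Wednesdays: 7, 14, 21, 28

4 Wednesdays


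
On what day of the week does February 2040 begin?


Target: February 1, 2040
Anchor: Jan 1, 2040. With p = 2040 - 1 = 2039: (p + p//4 - p//100 + p//400) mod 7 = (2039 + 509 - 20 + 5) mod 7 = 2533 mod 7 = 6 -> Sunday (Mon=0 ... Sun=6)
Days before February (Jan): 31 days
Weekday index = (6 + 31) mod 7 = 2

Wednesday


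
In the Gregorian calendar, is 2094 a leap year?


Gregorian leap year rule: divisible by 4, but not by 100, unless also by 400.
2094 is not divisible by 4 -> not a leap year

No


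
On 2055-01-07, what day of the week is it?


Date: January 7, 2055
Anchor: Jan 1, 2055. With p = 2055 - 1 = 2054: (p + p//4 - p//100 + p//400) mod 7 = (2054 + 513 - 20 + 5) mod 7 = 2552 mod 7 = 4 -> Friday (Mon=0 ... Sun=6)
Days into year = 7 - 1 = 6
Weekday index = (4 + 6) mod 7 = 3

Day of the week: Thursday


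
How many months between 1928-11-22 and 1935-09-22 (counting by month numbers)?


From November 1928 to September 1935
7 years * 12 = 84 months, minus 2 months = 82

82 months


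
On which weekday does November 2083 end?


November 2083 has 30 days
Anchor: Jan 1, 2083. With p = 2083 - 1 = 2082: (p + p//4 - p//100 + p//400) mod 7 = (2082 + 520 - 20 + 5) mod 7 = 2587 mod 7 = 4 -> Friday (Mon=0 ... Sun=6)
Days before November (Jan-Oct): 304; November 1 index = (4 + 304) mod 7 = 0 -> Monday
Last day offset: 30 - 1 = 29 days
Weekday index = (0 + 29) mod 7 = 1

Tuesday, November 30


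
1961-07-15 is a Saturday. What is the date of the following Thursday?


Current: Saturday
Target: Thursday
Days ahead: 5

Next Thursday: 1961-07-20


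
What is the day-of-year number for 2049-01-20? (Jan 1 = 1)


Date: January 20, 2049
No months before January
Plus 20 days in January

Day of year: 20


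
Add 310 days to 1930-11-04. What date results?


Start: 1930-11-04, add 310 days
November 1930 has 30 days: 30 - 4 = 26 days to November 30 -> 284 left
December 1930 has 31 days -> 253 left
January 1931 has 31 days -> 222 left
February 1931 has 28 days -> 194 left
March 1931 has 31 days -> 163 left
April 1931 has 30 days -> 133 left
May 1931 has 31 days -> 102 left
June 1931 has 30 days -> 72 left
July 1931 has 31 days -> 41 left
August 1931 has 31 days -> 10 left
September 1931: 10 <= 30 -> lands on September 10

Result: 1931-09-10


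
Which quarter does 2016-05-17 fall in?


Month: May (month 5)
Q1: Jan-Mar, Q2: Apr-Jun, Q3: Jul-Sep, Q4: Oct-Dec

Q2


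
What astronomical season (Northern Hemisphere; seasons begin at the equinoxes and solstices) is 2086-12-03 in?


Date: December 3
Astronomical Autumn (approx.; exact equinox/solstice day varies by year): September 22 to December 20
December 3 falls within the Autumn window

Autumn


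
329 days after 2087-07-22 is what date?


Start: 2087-07-22, add 329 days
July 2087 has 31 days: 31 - 22 = 9 days to July 31 -> 320 left
August 2087 has 31 days -> 289 left
September 2087 has 30 days -> 259 left
October 2087 has 31 days -> 228 left
November 2087 has 30 days -> 198 left
December 2087 has 31 days -> 167 left
January 2088 has 31 days -> 136 left
February 2088 has 29 days -> 107 left
March 2088 has 31 days -> 76 left
April 2088 has 30 days -> 46 left
May 2088 has 31 days -> 15 left
June 2088: 15 <= 30 -> lands on June 15

Result: 2088-06-15


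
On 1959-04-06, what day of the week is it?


Date: April 6, 1959
Anchor: Jan 1, 1959. With p = 1959 - 1 = 1958: (p + p//4 - p//100 + p//400) mod 7 = (1958 + 489 - 19 + 4) mod 7 = 2432 mod 7 = 3 -> Thursday (Mon=0 ... Sun=6)
Days before April (Jan-Mar): 90; offset = 90 + 6 - 1 = 95
Weekday index = (3 + 95) mod 7 = 0

Day of the week: Monday


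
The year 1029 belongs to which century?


Century = (year - 1) // 100 + 1
= (1029 - 1) // 100 + 1
= 1028 // 100 + 1
= 10 + 1

11th century


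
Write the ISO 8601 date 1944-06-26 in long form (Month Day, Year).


ISO 1944-06-26 parses as year=1944, month=06, day=26
Month 6 -> June

June 26, 1944


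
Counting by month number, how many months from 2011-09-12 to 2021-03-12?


From September 2011 to March 2021
10 years * 12 = 120 months, minus 6 months = 114

114 months


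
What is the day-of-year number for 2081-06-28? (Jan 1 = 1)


Date: June 28, 2081
Days in months 1 through 5: 151
Plus 28 days in June

Day of year: 179


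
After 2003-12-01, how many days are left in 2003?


Day of year: 335 of 365
Remaining = 365 - 335

30 days


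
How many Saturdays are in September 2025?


September 2025 has 30 days
Anchor: Jan 1, 2025. With p = 2025 - 1 = 2024: (p + p//4 - p//100 + p//400) mod 7 = (2024 + 506 - 20 + 5) mod 7 = 2515 mod 7 = 2 -> Wednesday (Mon=0 ... Sun=6)
Days before September (Jan-Aug): 243; September 1 index = (2 + 243) mod 7 = 0 -> Monday
First Saturday is September 6
Saturdays: 6, 13, 20, 27

4 Saturdays


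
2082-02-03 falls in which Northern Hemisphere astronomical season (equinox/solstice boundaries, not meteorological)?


Date: February 3
Astronomical Winter (approx.; exact equinox/solstice day varies by year): December 21 to March 19
February 3 falls within the Winter window

Winter


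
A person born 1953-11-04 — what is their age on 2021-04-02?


Birth: 1953-11-04
Reference: 2021-04-02
Year difference: 2021 - 1953 = 68
Birthday not yet reached in 2021, subtract 1

67 years old


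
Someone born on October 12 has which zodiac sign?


Date: October 12
Conventional tropical zodiac dates: Libra from September 23 onward; Scorpio starts October 23
October 12 falls within the Libra range

Libra


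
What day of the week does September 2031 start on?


Target: September 1, 2031
Anchor: Jan 1, 2031. With p = 2031 - 1 = 2030: (p + p//4 - p//100 + p//400) mod 7 = (2030 + 507 - 20 + 5) mod 7 = 2522 mod 7 = 2 -> Wednesday (Mon=0 ... Sun=6)
Days before September (Jan-Aug): 243 days
Weekday index = (2 + 243) mod 7 = 0

Monday


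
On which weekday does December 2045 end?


December 2045 has 31 days
Anchor: Jan 1, 2045. With p = 2045 - 1 = 2044: (p + p//4 - p//100 + p//400) mod 7 = (2044 + 511 - 20 + 5) mod 7 = 2540 mod 7 = 6 -> Sunday (Mon=0 ... Sun=6)
Days before December (Jan-Nov): 334; December 1 index = (6 + 334) mod 7 = 4 -> Friday
Last day offset: 31 - 1 = 30 days
Weekday index = (4 + 30) mod 7 = 6

Sunday, December 31


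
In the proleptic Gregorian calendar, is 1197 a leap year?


Gregorian leap year rule: divisible by 4, but not by 100, unless also by 400.
1197 is not divisible by 4 -> not a leap year

No


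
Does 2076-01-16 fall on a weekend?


Anchor: Jan 1, 2076. With p = 2076 - 1 = 2075: (p + p//4 - p//100 + p//400) mod 7 = (2075 + 518 - 20 + 5) mod 7 = 2578 mod 7 = 2 -> Wednesday (Mon=0 ... Sun=6)
Day of year: 16; offset = 15
Weekday index = (2 + 15) mod 7 = 3 -> Thursday
Weekend days: Saturday, Sunday

No


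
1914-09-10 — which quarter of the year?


Month: September (month 9)
Q1: Jan-Mar, Q2: Apr-Jun, Q3: Jul-Sep, Q4: Oct-Dec

Q3


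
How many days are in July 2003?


July 2003

31 days


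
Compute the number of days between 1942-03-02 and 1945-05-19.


From 1942-03-02 to 1945-05-19
1942-03-02: days before March = 31 + 28 = 59 (1942 is not a leap year); day of year = 59 + 2 = 61
1945-05-19: days before May = 31 + 28 + 31 + 30 = 120 (1945 is not a leap year); day of year = 120 + 19 = 139
Rest of 1942: 365 - 61 = 304
Full years 1943 (365), 1944 (366): 731
Total = 304 + 731 + 139 = 1174

1174 days


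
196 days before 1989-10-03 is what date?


Start: 1989-10-03, subtract 196 days
Back 3 days from October 3 reaches September 30, 1989 -> 193 left
September 1989 has 30 days -> back to August 31, 1989 -> 163 left
August 1989 has 31 days -> back to July 31, 1989 -> 132 left
July 1989 has 31 days -> back to June 30, 1989 -> 101 left
June 1989 has 30 days -> back to May 31, 1989 -> 71 left
May 1989 has 31 days -> back to April 30, 1989 -> 40 left
April 1989 has 30 days -> back to March 31, 1989 -> 10 left
March 1989: 31 - 10 = 21 -> lands on March 21

Result: 1989-03-21


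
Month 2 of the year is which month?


Month 2 of 12

February


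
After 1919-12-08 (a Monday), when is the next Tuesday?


Current: Monday
Target: Tuesday
Days ahead: 1

Next Tuesday: 1919-12-09


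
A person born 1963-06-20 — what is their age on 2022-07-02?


Birth: 1963-06-20
Reference: 2022-07-02
Year difference: 2022 - 1963 = 59

59 years old


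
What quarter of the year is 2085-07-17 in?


Month: July (month 7)
Q1: Jan-Mar, Q2: Apr-Jun, Q3: Jul-Sep, Q4: Oct-Dec

Q3


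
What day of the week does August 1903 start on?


Target: August 1, 1903
Anchor: Jan 1, 1903. With p = 1903 - 1 = 1902: (p + p//4 - p//100 + p//400) mod 7 = (1902 + 475 - 19 + 4) mod 7 = 2362 mod 7 = 3 -> Thursday (Mon=0 ... Sun=6)
Days before August (Jan-Jul): 212 days
Weekday index = (3 + 212) mod 7 = 5

Saturday


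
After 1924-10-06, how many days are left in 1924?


Day of year: 280 of 366
Remaining = 366 - 280

86 days


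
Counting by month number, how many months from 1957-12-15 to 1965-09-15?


From December 1957 to September 1965
8 years * 12 = 96 months, minus 3 months = 93

93 months


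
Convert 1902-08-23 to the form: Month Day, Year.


ISO 1902-08-23 parses as year=1902, month=08, day=23
Month 8 -> August

August 23, 1902


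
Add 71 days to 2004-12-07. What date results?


Start: 2004-12-07, add 71 days
December 2004 has 31 days: 31 - 7 = 24 days to December 31 -> 47 left
January 2005 has 31 days -> 16 left
February 2005: 16 <= 28 -> lands on February 16

Result: 2005-02-16


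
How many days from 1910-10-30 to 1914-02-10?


From 1910-10-30 to 1914-02-10
1910-10-30: days before October = 31 + 28 + 31 + 30 + 31 + 30 + 31 + 31 + 30 = 273 (1910 is not a leap year); day of year = 273 + 30 = 303
1914-02-10: days before February = 31; day of year = 31 + 10 = 41
Rest of 1910: 365 - 303 = 62
Full years 1911 (365), 1912 (366), 1913 (365): 1096
Total = 62 + 1096 + 41 = 1199

1199 days


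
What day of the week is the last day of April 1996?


April 1996 has 30 days
Anchor: Jan 1, 1996. With p = 1996 - 1 = 1995: (p + p//4 - p//100 + p//400) mod 7 = (1995 + 498 - 19 + 4) mod 7 = 2478 mod 7 = 0 -> Monday (Mon=0 ... Sun=6)
Days before April (Jan-Mar): 91; April 1 index = (0 + 91) mod 7 = 0 -> Monday
Last day offset: 30 - 1 = 29 days
Weekday index = (0 + 29) mod 7 = 1

Tuesday, April 30


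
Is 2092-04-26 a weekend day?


Anchor: Jan 1, 2092. With p = 2092 - 1 = 2091: (p + p//4 - p//100 + p//400) mod 7 = (2091 + 522 - 20 + 5) mod 7 = 2598 mod 7 = 1 -> Tuesday (Mon=0 ... Sun=6)
Day of year: 117; offset = 116
Weekday index = (1 + 116) mod 7 = 5 -> Saturday
Weekend days: Saturday, Sunday

Yes


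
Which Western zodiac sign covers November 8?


Date: November 8
Conventional tropical zodiac dates: Scorpio from October 23 onward; Sagittarius starts November 22
November 8 falls within the Scorpio range

Scorpio


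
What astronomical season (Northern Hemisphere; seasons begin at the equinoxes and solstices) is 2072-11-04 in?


Date: November 4
Astronomical Autumn (approx.; exact equinox/solstice day varies by year): September 22 to December 20
November 4 falls within the Autumn window

Autumn


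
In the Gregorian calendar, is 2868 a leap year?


Gregorian leap year rule: divisible by 4, but not by 100, unless also by 400.
2868 is divisible by 4 but not 100 -> leap year

Yes


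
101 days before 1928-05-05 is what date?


Start: 1928-05-05, subtract 101 days
Back 5 days from May 5 reaches April 30, 1928 -> 96 left
April 1928 has 30 days -> back to March 31, 1928 -> 66 left
March 1928 has 31 days -> back to February 29, 1928 -> 35 left
February 1928 has 29 days -> back to January 31, 1928 -> 6 left
January 1928: 31 - 6 = 25 -> lands on January 25

Result: 1928-01-25


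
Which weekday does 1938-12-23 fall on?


Date: December 23, 1938
Anchor: Jan 1, 1938. With p = 1938 - 1 = 1937: (p + p//4 - p//100 + p//400) mod 7 = (1937 + 484 - 19 + 4) mod 7 = 2406 mod 7 = 5 -> Saturday (Mon=0 ... Sun=6)
Days before December (Jan-Nov): 334; offset = 334 + 23 - 1 = 356
Weekday index = (5 + 356) mod 7 = 4

Day of the week: Friday


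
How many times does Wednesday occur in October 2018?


October 2018 has 31 days
Anchor: Jan 1, 2018. With p = 2018 - 1 = 2017: (p + p//4 - p//100 + p//400) mod 7 = (2017 + 504 - 20 + 5) mod 7 = 2506 mod 7 = 0 -> Monday (Mon=0 ... Sun=6)
Days before October (Jan-Sep): 273; October 1 index = (0 + 273) mod 7 = 0 -> Monday
First Wednesday is October 3
Wednesdays: 3, 10, 17, 24, 31

5 Wednesdays


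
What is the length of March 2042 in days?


March 2042

31 days


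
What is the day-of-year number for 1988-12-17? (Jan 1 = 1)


Date: December 17, 1988
Days in months 1 through 11: 335
Plus 17 days in December

Day of year: 352


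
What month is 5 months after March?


March is month 3
3 + 5 = 8

August


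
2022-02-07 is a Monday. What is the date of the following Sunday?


Current: Monday
Target: Sunday
Days ahead: 6

Next Sunday: 2022-02-13


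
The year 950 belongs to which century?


Century = (year - 1) // 100 + 1
= (950 - 1) // 100 + 1
= 949 // 100 + 1
= 9 + 1

10th century


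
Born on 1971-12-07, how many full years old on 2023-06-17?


Birth: 1971-12-07
Reference: 2023-06-17
Year difference: 2023 - 1971 = 52
Birthday not yet reached in 2023, subtract 1

51 years old


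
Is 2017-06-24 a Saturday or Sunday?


Anchor: Jan 1, 2017. With p = 2017 - 1 = 2016: (p + p//4 - p//100 + p//400) mod 7 = (2016 + 504 - 20 + 5) mod 7 = 2505 mod 7 = 6 -> Sunday (Mon=0 ... Sun=6)
Day of year: 175; offset = 174
Weekday index = (6 + 174) mod 7 = 5 -> Saturday
Weekend days: Saturday, Sunday

Yes


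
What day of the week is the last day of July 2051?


July 2051 has 31 days
Anchor: Jan 1, 2051. With p = 2051 - 1 = 2050: (p + p//4 - p//100 + p//400) mod 7 = (2050 + 512 - 20 + 5) mod 7 = 2547 mod 7 = 6 -> Sunday (Mon=0 ... Sun=6)
Days before July (Jan-Jun): 181; July 1 index = (6 + 181) mod 7 = 5 -> Saturday
Last day offset: 31 - 1 = 30 days
Weekday index = (5 + 30) mod 7 = 0

Monday, July 31


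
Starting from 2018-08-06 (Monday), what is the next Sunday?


Current: Monday
Target: Sunday
Days ahead: 6

Next Sunday: 2018-08-12


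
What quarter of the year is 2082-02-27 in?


Month: February (month 2)
Q1: Jan-Mar, Q2: Apr-Jun, Q3: Jul-Sep, Q4: Oct-Dec

Q1


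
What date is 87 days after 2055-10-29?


Start: 2055-10-29, add 87 days
October 2055 has 31 days: 31 - 29 = 2 days to October 31 -> 85 left
November 2055 has 30 days -> 55 left
December 2055 has 31 days -> 24 left
January 2056: 24 <= 31 -> lands on January 24

Result: 2056-01-24


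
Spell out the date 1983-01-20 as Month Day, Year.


ISO 1983-01-20 parses as year=1983, month=01, day=20
Month 1 -> January

January 20, 1983


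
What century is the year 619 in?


Century = (year - 1) // 100 + 1
= (619 - 1) // 100 + 1
= 618 // 100 + 1
= 6 + 1

7th century


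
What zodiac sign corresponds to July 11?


Date: July 11
Conventional tropical zodiac dates: Cancer from June 21 onward; Leo starts July 23
July 11 falls within the Cancer range

Cancer


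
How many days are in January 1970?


January 1970

31 days


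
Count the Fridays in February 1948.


February 1948 has 29 days
Anchor: Jan 1, 1948. With p = 1948 - 1 = 1947: (p + p//4 - p//100 + p//400) mod 7 = (1947 + 486 - 19 + 4) mod 7 = 2418 mod 7 = 3 -> Thursday (Mon=0 ... Sun=6)
Days before February (Jan): 31; February 1 index = (3 + 31) mod 7 = 6 -> Sunday
First Friday is February 6
Fridays: 6, 13, 20, 27

4 Fridays


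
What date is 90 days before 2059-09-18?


Start: 2059-09-18, subtract 90 days
Back 18 days from September 18 reaches August 31, 2059 -> 72 left
August 2059 has 31 days -> back to July 31, 2059 -> 41 left
July 2059 has 31 days -> back to June 30, 2059 -> 10 left
June 2059: 30 - 10 = 20 -> lands on June 20

Result: 2059-06-20


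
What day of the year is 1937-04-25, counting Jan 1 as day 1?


Date: April 25, 1937
Days in months 1 through 3: 90
Plus 25 days in April

Day of year: 115


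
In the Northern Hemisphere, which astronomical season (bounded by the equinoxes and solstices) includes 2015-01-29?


Date: January 29
Astronomical Winter (approx.; exact equinox/solstice day varies by year): December 21 to March 19
January 29 falls within the Winter window

Winter


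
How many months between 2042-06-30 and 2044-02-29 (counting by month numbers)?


From June 2042 to February 2044
2 years * 12 = 24 months, minus 4 months = 20

20 months


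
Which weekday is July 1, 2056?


Target: July 1, 2056
Anchor: Jan 1, 2056. With p = 2056 - 1 = 2055: (p + p//4 - p//100 + p//400) mod 7 = (2055 + 513 - 20 + 5) mod 7 = 2553 mod 7 = 5 -> Saturday (Mon=0 ... Sun=6)
Days before July (Jan-Jun): 182 days
Weekday index = (5 + 182) mod 7 = 5

Saturday


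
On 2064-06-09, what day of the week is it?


Date: June 9, 2064
Anchor: Jan 1, 2064. With p = 2064 - 1 = 2063: (p + p//4 - p//100 + p//400) mod 7 = (2063 + 515 - 20 + 5) mod 7 = 2563 mod 7 = 1 -> Tuesday (Mon=0 ... Sun=6)
Days before June (Jan-May): 152; offset = 152 + 9 - 1 = 160
Weekday index = (1 + 160) mod 7 = 0

Day of the week: Monday


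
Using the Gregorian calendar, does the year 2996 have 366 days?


Gregorian leap year rule: divisible by 4, but not by 100, unless also by 400.
2996 is divisible by 4 but not 100 -> leap year

Yes


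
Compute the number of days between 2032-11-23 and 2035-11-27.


From 2032-11-23 to 2035-11-27
2032-11-23: days before November = 31 + 29 + 31 + 30 + 31 + 30 + 31 + 31 + 30 + 31 = 305 (2032 is a leap year); day of year = 305 + 23 = 328
2035-11-27: days before November = 31 + 28 + 31 + 30 + 31 + 30 + 31 + 31 + 30 + 31 = 304 (2035 is not a leap year); day of year = 304 + 27 = 331
Rest of 2032: 366 - 328 = 38
Full years 2033 (365), 2034 (365): 730
Total = 38 + 730 + 331 = 1099

1099 days


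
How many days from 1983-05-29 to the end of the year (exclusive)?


Day of year: 149 of 365
Remaining = 365 - 149

216 days


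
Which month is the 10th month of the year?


Month 10 of 12

October


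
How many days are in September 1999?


September 1999

30 days


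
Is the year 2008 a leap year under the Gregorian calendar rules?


Gregorian leap year rule: divisible by 4, but not by 100, unless also by 400.
2008 is divisible by 4 but not 100 -> leap year

Yes


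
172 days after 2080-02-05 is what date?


Start: 2080-02-05, add 172 days
February 2080 has 29 days: 29 - 5 = 24 days to February 29 -> 148 left
March 2080 has 31 days -> 117 left
April 2080 has 30 days -> 87 left
May 2080 has 31 days -> 56 left
June 2080 has 30 days -> 26 left
July 2080: 26 <= 31 -> lands on July 26

Result: 2080-07-26


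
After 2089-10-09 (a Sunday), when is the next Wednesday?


Current: Sunday
Target: Wednesday
Days ahead: 3

Next Wednesday: 2089-10-12


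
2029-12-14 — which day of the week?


Date: December 14, 2029
Anchor: Jan 1, 2029. With p = 2029 - 1 = 2028: (p + p//4 - p//100 + p//400) mod 7 = (2028 + 507 - 20 + 5) mod 7 = 2520 mod 7 = 0 -> Monday (Mon=0 ... Sun=6)
Days before December (Jan-Nov): 334; offset = 334 + 14 - 1 = 347
Weekday index = (0 + 347) mod 7 = 4

Day of the week: Friday


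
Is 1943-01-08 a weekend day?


Anchor: Jan 1, 1943. With p = 1943 - 1 = 1942: (p + p//4 - p//100 + p//400) mod 7 = (1942 + 485 - 19 + 4) mod 7 = 2412 mod 7 = 4 -> Friday (Mon=0 ... Sun=6)
Day of year: 8; offset = 7
Weekday index = (4 + 7) mod 7 = 4 -> Friday
Weekend days: Saturday, Sunday

No


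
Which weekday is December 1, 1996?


Target: December 1, 1996
Anchor: Jan 1, 1996. With p = 1996 - 1 = 1995: (p + p//4 - p//100 + p//400) mod 7 = (1995 + 498 - 19 + 4) mod 7 = 2478 mod 7 = 0 -> Monday (Mon=0 ... Sun=6)
Days before December (Jan-Nov): 335 days
Weekday index = (0 + 335) mod 7 = 6

Sunday


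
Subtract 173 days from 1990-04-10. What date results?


Start: 1990-04-10, subtract 173 days
Back 10 days from April 10 reaches March 31, 1990 -> 163 left
March 1990 has 31 days -> back to February 28, 1990 -> 132 left
February 1990 has 28 days -> back to January 31, 1990 -> 104 left
January 1990 has 31 days -> back to December 31, 1989 -> 73 left
December 1989 has 31 days -> back to November 30, 1989 -> 42 left
November 1989 has 30 days -> back to October 31, 1989 -> 12 left
October 1989: 31 - 12 = 19 -> lands on October 19

Result: 1989-10-19


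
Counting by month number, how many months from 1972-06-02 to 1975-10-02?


From June 1972 to October 1975
3 years * 12 = 36 months, plus 4 months = 40

40 months


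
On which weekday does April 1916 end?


April 1916 has 30 days
Anchor: Jan 1, 1916. With p = 1916 - 1 = 1915: (p + p//4 - p//100 + p//400) mod 7 = (1915 + 478 - 19 + 4) mod 7 = 2378 mod 7 = 5 -> Saturday (Mon=0 ... Sun=6)
Days before April (Jan-Mar): 91; April 1 index = (5 + 91) mod 7 = 5 -> Saturday
Last day offset: 30 - 1 = 29 days
Weekday index = (5 + 29) mod 7 = 6

Sunday, April 30


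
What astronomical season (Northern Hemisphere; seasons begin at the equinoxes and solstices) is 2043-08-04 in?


Date: August 4
Astronomical Summer (approx.; exact equinox/solstice day varies by year): June 21 to September 21
August 4 falls within the Summer window

Summer


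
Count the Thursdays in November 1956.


November 1956 has 30 days
Anchor: Jan 1, 1956. With p = 1956 - 1 = 1955: (p + p//4 - p//100 + p//400) mod 7 = (1955 + 488 - 19 + 4) mod 7 = 2428 mod 7 = 6 -> Sunday (Mon=0 ... Sun=6)
Days before November (Jan-Oct): 305; November 1 index = (6 + 305) mod 7 = 3 -> Thursday
First Thursday is November 1
Thursdays: 1, 8, 15, 22, 29

5 Thursdays


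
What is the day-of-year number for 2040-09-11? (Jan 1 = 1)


Date: September 11, 2040
Days in months 1 through 8: 244
Plus 11 days in September

Day of year: 255


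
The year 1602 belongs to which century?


Century = (year - 1) // 100 + 1
= (1602 - 1) // 100 + 1
= 1601 // 100 + 1
= 16 + 1

17th century


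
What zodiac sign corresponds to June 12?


Date: June 12
Conventional tropical zodiac dates: Gemini from May 21 onward; Cancer starts June 21
June 12 falls within the Gemini range

Gemini


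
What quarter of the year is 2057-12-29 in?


Month: December (month 12)
Q1: Jan-Mar, Q2: Apr-Jun, Q3: Jul-Sep, Q4: Oct-Dec

Q4


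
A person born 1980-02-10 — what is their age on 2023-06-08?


Birth: 1980-02-10
Reference: 2023-06-08
Year difference: 2023 - 1980 = 43

43 years old


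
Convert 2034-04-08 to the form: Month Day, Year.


ISO 2034-04-08 parses as year=2034, month=04, day=08
Month 4 -> April

April 8, 2034


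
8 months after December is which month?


December is month 12
12 + 8 = 20; wrap: 20 - 12 = 8

August


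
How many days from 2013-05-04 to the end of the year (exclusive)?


Day of year: 124 of 365
Remaining = 365 - 124

241 days


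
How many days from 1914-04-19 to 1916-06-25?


From 1914-04-19 to 1916-06-25
1914-04-19: days before April = 31 + 28 + 31 = 90 (1914 is not a leap year); day of year = 90 + 19 = 109
1916-06-25: days before June = 31 + 29 + 31 + 30 + 31 = 152 (1916 is a leap year); day of year = 152 + 25 = 177
Rest of 1914: 365 - 109 = 256
Full years 1915 (365): 365
Total = 256 + 365 + 177 = 798

798 days


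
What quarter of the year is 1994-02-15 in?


Month: February (month 2)
Q1: Jan-Mar, Q2: Apr-Jun, Q3: Jul-Sep, Q4: Oct-Dec

Q1


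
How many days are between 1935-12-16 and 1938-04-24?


From 1935-12-16 to 1938-04-24
1935-12-16: days before December = 31 + 28 + 31 + 30 + 31 + 30 + 31 + 31 + 30 + 31 + 30 = 334 (1935 is not a leap year); day of year = 334 + 16 = 350
1938-04-24: days before April = 31 + 28 + 31 = 90 (1938 is not a leap year); day of year = 90 + 24 = 114
Rest of 1935: 365 - 350 = 15
Full years 1936 (366), 1937 (365): 731
Total = 15 + 731 + 114 = 860

860 days


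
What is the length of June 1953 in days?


June 1953

30 days


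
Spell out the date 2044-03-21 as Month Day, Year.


ISO 2044-03-21 parses as year=2044, month=03, day=21
Month 3 -> March

March 21, 2044


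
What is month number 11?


Month 11 of 12

November


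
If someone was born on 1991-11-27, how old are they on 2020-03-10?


Birth: 1991-11-27
Reference: 2020-03-10
Year difference: 2020 - 1991 = 29
Birthday not yet reached in 2020, subtract 1

28 years old


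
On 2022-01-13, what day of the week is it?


Date: January 13, 2022
Anchor: Jan 1, 2022. With p = 2022 - 1 = 2021: (p + p//4 - p//100 + p//400) mod 7 = (2021 + 505 - 20 + 5) mod 7 = 2511 mod 7 = 5 -> Saturday (Mon=0 ... Sun=6)
Days into year = 13 - 1 = 12
Weekday index = (5 + 12) mod 7 = 3

Day of the week: Thursday


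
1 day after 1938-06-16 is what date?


Start: 1938-06-16, add 1 day
June 1938 has 30 days; 16 + 1 = 17 stays within June

Result: 1938-06-17


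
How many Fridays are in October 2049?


October 2049 has 31 days
Anchor: Jan 1, 2049. With p = 2049 - 1 = 2048: (p + p//4 - p//100 + p//400) mod 7 = (2048 + 512 - 20 + 5) mod 7 = 2545 mod 7 = 4 -> Friday (Mon=0 ... Sun=6)
Days before October (Jan-Sep): 273; October 1 index = (4 + 273) mod 7 = 4 -> Friday
First Friday is October 1
Fridays: 1, 8, 15, 22, 29

5 Fridays


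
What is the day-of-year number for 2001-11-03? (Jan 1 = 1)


Date: November 3, 2001
Days in months 1 through 10: 304
Plus 3 days in November

Day of year: 307


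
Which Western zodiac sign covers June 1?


Date: June 1
Conventional tropical zodiac dates: Gemini from May 21 onward; Cancer starts June 21
June 1 falls within the Gemini range

Gemini


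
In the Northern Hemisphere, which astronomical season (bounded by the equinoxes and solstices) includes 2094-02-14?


Date: February 14
Astronomical Winter (approx.; exact equinox/solstice day varies by year): December 21 to March 19
February 14 falls within the Winter window

Winter


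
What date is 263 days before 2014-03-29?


Start: 2014-03-29, subtract 263 days
Back 29 days from March 29 reaches February 28, 2014 -> 234 left
February 2014 has 28 days -> back to January 31, 2014 -> 206 left
January 2014 has 31 days -> back to December 31, 2013 -> 175 left
December 2013 has 31 days -> back to November 30, 2013 -> 144 left
November 2013 has 30 days -> back to October 31, 2013 -> 114 left
October 2013 has 31 days -> back to September 30, 2013 -> 83 left
September 2013 has 30 days -> back to August 31, 2013 -> 53 left
August 2013 has 31 days -> back to July 31, 2013 -> 22 left
July 2013: 31 - 22 = 9 -> lands on July 9

Result: 2013-07-09


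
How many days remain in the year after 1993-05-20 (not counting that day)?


Day of year: 140 of 365
Remaining = 365 - 140

225 days


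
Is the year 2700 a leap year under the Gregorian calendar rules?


Gregorian leap year rule: divisible by 4, but not by 100, unless also by 400.
2700 is divisible by 100 but not 400 -> not a leap year

No


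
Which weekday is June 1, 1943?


Target: June 1, 1943
Anchor: Jan 1, 1943. With p = 1943 - 1 = 1942: (p + p//4 - p//100 + p//400) mod 7 = (1942 + 485 - 19 + 4) mod 7 = 2412 mod 7 = 4 -> Friday (Mon=0 ... Sun=6)
Days before June (Jan-May): 151 days
Weekday index = (4 + 151) mod 7 = 1

Tuesday


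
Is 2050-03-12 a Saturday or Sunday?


Anchor: Jan 1, 2050. With p = 2050 - 1 = 2049: (p + p//4 - p//100 + p//400) mod 7 = (2049 + 512 - 20 + 5) mod 7 = 2546 mod 7 = 5 -> Saturday (Mon=0 ... Sun=6)
Day of year: 71; offset = 70
Weekday index = (5 + 70) mod 7 = 5 -> Saturday
Weekend days: Saturday, Sunday

Yes


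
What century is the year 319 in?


Century = (year - 1) // 100 + 1
= (319 - 1) // 100 + 1
= 318 // 100 + 1
= 3 + 1

4th century


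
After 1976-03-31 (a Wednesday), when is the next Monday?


Current: Wednesday
Target: Monday
Days ahead: 5

Next Monday: 1976-04-05


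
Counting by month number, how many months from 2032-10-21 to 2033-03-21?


From October 2032 to March 2033
1 year * 12 = 12 months, minus 7 months = 5

5 months
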